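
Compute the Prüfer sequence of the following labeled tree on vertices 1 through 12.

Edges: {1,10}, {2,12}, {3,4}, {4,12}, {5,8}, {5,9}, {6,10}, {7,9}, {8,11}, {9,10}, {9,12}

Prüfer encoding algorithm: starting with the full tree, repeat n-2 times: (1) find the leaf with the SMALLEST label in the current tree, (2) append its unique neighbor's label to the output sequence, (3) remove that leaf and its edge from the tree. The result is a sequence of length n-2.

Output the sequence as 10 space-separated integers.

Step 1: leaves = {1,2,3,6,7,11}. Remove smallest leaf 1, emit neighbor 10.
Step 2: leaves = {2,3,6,7,11}. Remove smallest leaf 2, emit neighbor 12.
Step 3: leaves = {3,6,7,11}. Remove smallest leaf 3, emit neighbor 4.
Step 4: leaves = {4,6,7,11}. Remove smallest leaf 4, emit neighbor 12.
Step 5: leaves = {6,7,11,12}. Remove smallest leaf 6, emit neighbor 10.
Step 6: leaves = {7,10,11,12}. Remove smallest leaf 7, emit neighbor 9.
Step 7: leaves = {10,11,12}. Remove smallest leaf 10, emit neighbor 9.
Step 8: leaves = {11,12}. Remove smallest leaf 11, emit neighbor 8.
Step 9: leaves = {8,12}. Remove smallest leaf 8, emit neighbor 5.
Step 10: leaves = {5,12}. Remove smallest leaf 5, emit neighbor 9.
Done: 2 vertices remain (9, 12). Sequence = [10 12 4 12 10 9 9 8 5 9]

Answer: 10 12 4 12 10 9 9 8 5 9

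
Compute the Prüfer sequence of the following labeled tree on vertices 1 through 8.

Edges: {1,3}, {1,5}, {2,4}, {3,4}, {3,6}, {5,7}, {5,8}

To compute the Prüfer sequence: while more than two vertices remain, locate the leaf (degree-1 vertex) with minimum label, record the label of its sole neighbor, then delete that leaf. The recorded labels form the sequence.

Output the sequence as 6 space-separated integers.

Answer: 4 3 3 1 5 5

Derivation:
Step 1: leaves = {2,6,7,8}. Remove smallest leaf 2, emit neighbor 4.
Step 2: leaves = {4,6,7,8}. Remove smallest leaf 4, emit neighbor 3.
Step 3: leaves = {6,7,8}. Remove smallest leaf 6, emit neighbor 3.
Step 4: leaves = {3,7,8}. Remove smallest leaf 3, emit neighbor 1.
Step 5: leaves = {1,7,8}. Remove smallest leaf 1, emit neighbor 5.
Step 6: leaves = {7,8}. Remove smallest leaf 7, emit neighbor 5.
Done: 2 vertices remain (5, 8). Sequence = [4 3 3 1 5 5]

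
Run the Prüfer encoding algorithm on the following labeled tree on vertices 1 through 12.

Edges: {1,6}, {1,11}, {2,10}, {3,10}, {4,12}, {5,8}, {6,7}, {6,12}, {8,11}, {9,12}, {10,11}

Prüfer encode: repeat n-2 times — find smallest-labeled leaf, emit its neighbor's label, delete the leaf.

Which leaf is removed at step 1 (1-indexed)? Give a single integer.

Answer: 2

Derivation:
Step 1: current leaves = {2,3,4,5,7,9}. Remove leaf 2 (neighbor: 10).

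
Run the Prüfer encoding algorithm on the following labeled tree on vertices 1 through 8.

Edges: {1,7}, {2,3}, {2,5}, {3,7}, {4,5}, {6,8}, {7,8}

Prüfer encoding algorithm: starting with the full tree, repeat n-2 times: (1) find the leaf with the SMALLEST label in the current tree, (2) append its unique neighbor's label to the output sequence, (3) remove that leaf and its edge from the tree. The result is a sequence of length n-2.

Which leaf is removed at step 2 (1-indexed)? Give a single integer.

Answer: 4

Derivation:
Step 1: current leaves = {1,4,6}. Remove leaf 1 (neighbor: 7).
Step 2: current leaves = {4,6}. Remove leaf 4 (neighbor: 5).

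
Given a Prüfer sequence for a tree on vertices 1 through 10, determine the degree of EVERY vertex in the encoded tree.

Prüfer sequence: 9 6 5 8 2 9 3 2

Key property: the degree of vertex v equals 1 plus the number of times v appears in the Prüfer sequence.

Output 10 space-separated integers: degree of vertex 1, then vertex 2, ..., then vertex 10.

p_1 = 9: count[9] becomes 1
p_2 = 6: count[6] becomes 1
p_3 = 5: count[5] becomes 1
p_4 = 8: count[8] becomes 1
p_5 = 2: count[2] becomes 1
p_6 = 9: count[9] becomes 2
p_7 = 3: count[3] becomes 1
p_8 = 2: count[2] becomes 2
Degrees (1 + count): deg[1]=1+0=1, deg[2]=1+2=3, deg[3]=1+1=2, deg[4]=1+0=1, deg[5]=1+1=2, deg[6]=1+1=2, deg[7]=1+0=1, deg[8]=1+1=2, deg[9]=1+2=3, deg[10]=1+0=1

Answer: 1 3 2 1 2 2 1 2 3 1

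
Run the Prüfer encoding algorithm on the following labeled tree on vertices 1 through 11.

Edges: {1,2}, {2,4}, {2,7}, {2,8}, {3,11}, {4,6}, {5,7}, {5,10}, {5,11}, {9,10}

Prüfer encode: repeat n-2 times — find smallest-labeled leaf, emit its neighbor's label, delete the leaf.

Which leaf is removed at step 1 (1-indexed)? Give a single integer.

Answer: 1

Derivation:
Step 1: current leaves = {1,3,6,8,9}. Remove leaf 1 (neighbor: 2).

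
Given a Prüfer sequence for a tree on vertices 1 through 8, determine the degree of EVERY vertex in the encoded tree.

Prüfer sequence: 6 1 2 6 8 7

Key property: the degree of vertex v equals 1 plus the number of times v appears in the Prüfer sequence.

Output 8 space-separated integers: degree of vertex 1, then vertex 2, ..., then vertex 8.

Answer: 2 2 1 1 1 3 2 2

Derivation:
p_1 = 6: count[6] becomes 1
p_2 = 1: count[1] becomes 1
p_3 = 2: count[2] becomes 1
p_4 = 6: count[6] becomes 2
p_5 = 8: count[8] becomes 1
p_6 = 7: count[7] becomes 1
Degrees (1 + count): deg[1]=1+1=2, deg[2]=1+1=2, deg[3]=1+0=1, deg[4]=1+0=1, deg[5]=1+0=1, deg[6]=1+2=3, deg[7]=1+1=2, deg[8]=1+1=2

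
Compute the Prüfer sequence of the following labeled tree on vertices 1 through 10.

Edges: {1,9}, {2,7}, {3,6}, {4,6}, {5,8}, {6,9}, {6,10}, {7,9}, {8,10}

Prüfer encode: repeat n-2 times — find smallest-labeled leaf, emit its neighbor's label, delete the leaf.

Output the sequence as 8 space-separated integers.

Step 1: leaves = {1,2,3,4,5}. Remove smallest leaf 1, emit neighbor 9.
Step 2: leaves = {2,3,4,5}. Remove smallest leaf 2, emit neighbor 7.
Step 3: leaves = {3,4,5,7}. Remove smallest leaf 3, emit neighbor 6.
Step 4: leaves = {4,5,7}. Remove smallest leaf 4, emit neighbor 6.
Step 5: leaves = {5,7}. Remove smallest leaf 5, emit neighbor 8.
Step 6: leaves = {7,8}. Remove smallest leaf 7, emit neighbor 9.
Step 7: leaves = {8,9}. Remove smallest leaf 8, emit neighbor 10.
Step 8: leaves = {9,10}. Remove smallest leaf 9, emit neighbor 6.
Done: 2 vertices remain (6, 10). Sequence = [9 7 6 6 8 9 10 6]

Answer: 9 7 6 6 8 9 10 6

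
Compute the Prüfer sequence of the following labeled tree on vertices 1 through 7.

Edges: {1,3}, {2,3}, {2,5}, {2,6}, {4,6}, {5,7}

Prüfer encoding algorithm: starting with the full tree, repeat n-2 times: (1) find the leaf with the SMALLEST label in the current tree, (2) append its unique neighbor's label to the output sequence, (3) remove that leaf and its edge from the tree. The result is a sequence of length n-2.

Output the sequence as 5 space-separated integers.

Answer: 3 2 6 2 5

Derivation:
Step 1: leaves = {1,4,7}. Remove smallest leaf 1, emit neighbor 3.
Step 2: leaves = {3,4,7}. Remove smallest leaf 3, emit neighbor 2.
Step 3: leaves = {4,7}. Remove smallest leaf 4, emit neighbor 6.
Step 4: leaves = {6,7}. Remove smallest leaf 6, emit neighbor 2.
Step 5: leaves = {2,7}. Remove smallest leaf 2, emit neighbor 5.
Done: 2 vertices remain (5, 7). Sequence = [3 2 6 2 5]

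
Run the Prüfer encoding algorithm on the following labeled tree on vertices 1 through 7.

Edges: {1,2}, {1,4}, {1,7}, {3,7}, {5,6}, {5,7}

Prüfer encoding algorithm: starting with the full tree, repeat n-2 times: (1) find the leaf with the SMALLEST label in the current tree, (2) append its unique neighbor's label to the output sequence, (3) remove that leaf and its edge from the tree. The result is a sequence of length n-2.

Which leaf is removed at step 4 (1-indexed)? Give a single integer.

Answer: 1

Derivation:
Step 1: current leaves = {2,3,4,6}. Remove leaf 2 (neighbor: 1).
Step 2: current leaves = {3,4,6}. Remove leaf 3 (neighbor: 7).
Step 3: current leaves = {4,6}. Remove leaf 4 (neighbor: 1).
Step 4: current leaves = {1,6}. Remove leaf 1 (neighbor: 7).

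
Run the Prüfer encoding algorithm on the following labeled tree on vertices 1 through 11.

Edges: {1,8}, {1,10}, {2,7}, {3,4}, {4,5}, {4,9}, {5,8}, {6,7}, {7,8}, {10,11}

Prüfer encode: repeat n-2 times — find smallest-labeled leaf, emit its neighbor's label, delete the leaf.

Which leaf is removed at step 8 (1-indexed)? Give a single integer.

Step 1: current leaves = {2,3,6,9,11}. Remove leaf 2 (neighbor: 7).
Step 2: current leaves = {3,6,9,11}. Remove leaf 3 (neighbor: 4).
Step 3: current leaves = {6,9,11}. Remove leaf 6 (neighbor: 7).
Step 4: current leaves = {7,9,11}. Remove leaf 7 (neighbor: 8).
Step 5: current leaves = {9,11}. Remove leaf 9 (neighbor: 4).
Step 6: current leaves = {4,11}. Remove leaf 4 (neighbor: 5).
Step 7: current leaves = {5,11}. Remove leaf 5 (neighbor: 8).
Step 8: current leaves = {8,11}. Remove leaf 8 (neighbor: 1).

Answer: 8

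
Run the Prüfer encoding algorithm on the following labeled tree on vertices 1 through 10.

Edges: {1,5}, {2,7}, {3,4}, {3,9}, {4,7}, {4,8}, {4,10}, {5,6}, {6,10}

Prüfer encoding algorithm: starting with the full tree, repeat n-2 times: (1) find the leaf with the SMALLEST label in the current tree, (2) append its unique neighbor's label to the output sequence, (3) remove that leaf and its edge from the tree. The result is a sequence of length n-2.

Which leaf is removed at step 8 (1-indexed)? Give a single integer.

Step 1: current leaves = {1,2,8,9}. Remove leaf 1 (neighbor: 5).
Step 2: current leaves = {2,5,8,9}. Remove leaf 2 (neighbor: 7).
Step 3: current leaves = {5,7,8,9}. Remove leaf 5 (neighbor: 6).
Step 4: current leaves = {6,7,8,9}. Remove leaf 6 (neighbor: 10).
Step 5: current leaves = {7,8,9,10}. Remove leaf 7 (neighbor: 4).
Step 6: current leaves = {8,9,10}. Remove leaf 8 (neighbor: 4).
Step 7: current leaves = {9,10}. Remove leaf 9 (neighbor: 3).
Step 8: current leaves = {3,10}. Remove leaf 3 (neighbor: 4).

Answer: 3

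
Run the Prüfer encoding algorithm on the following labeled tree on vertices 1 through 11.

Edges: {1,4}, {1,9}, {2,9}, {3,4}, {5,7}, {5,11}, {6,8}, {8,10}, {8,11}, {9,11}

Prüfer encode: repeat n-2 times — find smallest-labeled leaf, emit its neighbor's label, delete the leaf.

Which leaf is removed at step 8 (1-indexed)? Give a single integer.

Answer: 9

Derivation:
Step 1: current leaves = {2,3,6,7,10}. Remove leaf 2 (neighbor: 9).
Step 2: current leaves = {3,6,7,10}. Remove leaf 3 (neighbor: 4).
Step 3: current leaves = {4,6,7,10}. Remove leaf 4 (neighbor: 1).
Step 4: current leaves = {1,6,7,10}. Remove leaf 1 (neighbor: 9).
Step 5: current leaves = {6,7,9,10}. Remove leaf 6 (neighbor: 8).
Step 6: current leaves = {7,9,10}. Remove leaf 7 (neighbor: 5).
Step 7: current leaves = {5,9,10}. Remove leaf 5 (neighbor: 11).
Step 8: current leaves = {9,10}. Remove leaf 9 (neighbor: 11).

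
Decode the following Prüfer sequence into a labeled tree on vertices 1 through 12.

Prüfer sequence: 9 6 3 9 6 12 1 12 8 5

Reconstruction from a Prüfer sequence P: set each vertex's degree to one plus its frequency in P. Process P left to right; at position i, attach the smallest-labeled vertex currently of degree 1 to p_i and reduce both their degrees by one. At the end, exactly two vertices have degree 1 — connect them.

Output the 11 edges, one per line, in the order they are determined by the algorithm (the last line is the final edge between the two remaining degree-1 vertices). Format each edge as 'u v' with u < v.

Answer: 2 9
4 6
3 7
3 9
6 9
6 12
1 10
1 12
8 11
5 8
5 12

Derivation:
Initial degrees: {1:2, 2:1, 3:2, 4:1, 5:2, 6:3, 7:1, 8:2, 9:3, 10:1, 11:1, 12:3}
Step 1: smallest deg-1 vertex = 2, p_1 = 9. Add edge {2,9}. Now deg[2]=0, deg[9]=2.
Step 2: smallest deg-1 vertex = 4, p_2 = 6. Add edge {4,6}. Now deg[4]=0, deg[6]=2.
Step 3: smallest deg-1 vertex = 7, p_3 = 3. Add edge {3,7}. Now deg[7]=0, deg[3]=1.
Step 4: smallest deg-1 vertex = 3, p_4 = 9. Add edge {3,9}. Now deg[3]=0, deg[9]=1.
Step 5: smallest deg-1 vertex = 9, p_5 = 6. Add edge {6,9}. Now deg[9]=0, deg[6]=1.
Step 6: smallest deg-1 vertex = 6, p_6 = 12. Add edge {6,12}. Now deg[6]=0, deg[12]=2.
Step 7: smallest deg-1 vertex = 10, p_7 = 1. Add edge {1,10}. Now deg[10]=0, deg[1]=1.
Step 8: smallest deg-1 vertex = 1, p_8 = 12. Add edge {1,12}. Now deg[1]=0, deg[12]=1.
Step 9: smallest deg-1 vertex = 11, p_9 = 8. Add edge {8,11}. Now deg[11]=0, deg[8]=1.
Step 10: smallest deg-1 vertex = 8, p_10 = 5. Add edge {5,8}. Now deg[8]=0, deg[5]=1.
Final: two remaining deg-1 vertices are 5, 12. Add edge {5,12}.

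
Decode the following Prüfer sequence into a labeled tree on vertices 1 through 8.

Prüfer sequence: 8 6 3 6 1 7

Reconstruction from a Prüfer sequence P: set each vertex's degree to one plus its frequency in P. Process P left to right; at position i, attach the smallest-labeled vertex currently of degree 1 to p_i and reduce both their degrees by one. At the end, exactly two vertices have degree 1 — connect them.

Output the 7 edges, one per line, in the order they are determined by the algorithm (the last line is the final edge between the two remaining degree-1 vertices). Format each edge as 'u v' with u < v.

Answer: 2 8
4 6
3 5
3 6
1 6
1 7
7 8

Derivation:
Initial degrees: {1:2, 2:1, 3:2, 4:1, 5:1, 6:3, 7:2, 8:2}
Step 1: smallest deg-1 vertex = 2, p_1 = 8. Add edge {2,8}. Now deg[2]=0, deg[8]=1.
Step 2: smallest deg-1 vertex = 4, p_2 = 6. Add edge {4,6}. Now deg[4]=0, deg[6]=2.
Step 3: smallest deg-1 vertex = 5, p_3 = 3. Add edge {3,5}. Now deg[5]=0, deg[3]=1.
Step 4: smallest deg-1 vertex = 3, p_4 = 6. Add edge {3,6}. Now deg[3]=0, deg[6]=1.
Step 5: smallest deg-1 vertex = 6, p_5 = 1. Add edge {1,6}. Now deg[6]=0, deg[1]=1.
Step 6: smallest deg-1 vertex = 1, p_6 = 7. Add edge {1,7}. Now deg[1]=0, deg[7]=1.
Final: two remaining deg-1 vertices are 7, 8. Add edge {7,8}.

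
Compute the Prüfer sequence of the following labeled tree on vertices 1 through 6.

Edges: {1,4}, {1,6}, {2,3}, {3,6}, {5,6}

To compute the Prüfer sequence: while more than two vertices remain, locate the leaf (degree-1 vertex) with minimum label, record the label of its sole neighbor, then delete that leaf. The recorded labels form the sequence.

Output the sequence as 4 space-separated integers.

Step 1: leaves = {2,4,5}. Remove smallest leaf 2, emit neighbor 3.
Step 2: leaves = {3,4,5}. Remove smallest leaf 3, emit neighbor 6.
Step 3: leaves = {4,5}. Remove smallest leaf 4, emit neighbor 1.
Step 4: leaves = {1,5}. Remove smallest leaf 1, emit neighbor 6.
Done: 2 vertices remain (5, 6). Sequence = [3 6 1 6]

Answer: 3 6 1 6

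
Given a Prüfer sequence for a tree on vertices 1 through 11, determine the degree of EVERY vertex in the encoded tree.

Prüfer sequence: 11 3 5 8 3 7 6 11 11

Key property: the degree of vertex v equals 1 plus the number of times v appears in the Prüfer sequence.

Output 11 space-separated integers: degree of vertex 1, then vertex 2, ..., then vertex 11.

p_1 = 11: count[11] becomes 1
p_2 = 3: count[3] becomes 1
p_3 = 5: count[5] becomes 1
p_4 = 8: count[8] becomes 1
p_5 = 3: count[3] becomes 2
p_6 = 7: count[7] becomes 1
p_7 = 6: count[6] becomes 1
p_8 = 11: count[11] becomes 2
p_9 = 11: count[11] becomes 3
Degrees (1 + count): deg[1]=1+0=1, deg[2]=1+0=1, deg[3]=1+2=3, deg[4]=1+0=1, deg[5]=1+1=2, deg[6]=1+1=2, deg[7]=1+1=2, deg[8]=1+1=2, deg[9]=1+0=1, deg[10]=1+0=1, deg[11]=1+3=4

Answer: 1 1 3 1 2 2 2 2 1 1 4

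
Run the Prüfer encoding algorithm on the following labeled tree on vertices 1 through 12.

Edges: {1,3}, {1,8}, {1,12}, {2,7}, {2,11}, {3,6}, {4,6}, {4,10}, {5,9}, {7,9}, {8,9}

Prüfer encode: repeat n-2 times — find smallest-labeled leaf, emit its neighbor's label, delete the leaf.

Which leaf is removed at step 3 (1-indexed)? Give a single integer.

Answer: 4

Derivation:
Step 1: current leaves = {5,10,11,12}. Remove leaf 5 (neighbor: 9).
Step 2: current leaves = {10,11,12}. Remove leaf 10 (neighbor: 4).
Step 3: current leaves = {4,11,12}. Remove leaf 4 (neighbor: 6).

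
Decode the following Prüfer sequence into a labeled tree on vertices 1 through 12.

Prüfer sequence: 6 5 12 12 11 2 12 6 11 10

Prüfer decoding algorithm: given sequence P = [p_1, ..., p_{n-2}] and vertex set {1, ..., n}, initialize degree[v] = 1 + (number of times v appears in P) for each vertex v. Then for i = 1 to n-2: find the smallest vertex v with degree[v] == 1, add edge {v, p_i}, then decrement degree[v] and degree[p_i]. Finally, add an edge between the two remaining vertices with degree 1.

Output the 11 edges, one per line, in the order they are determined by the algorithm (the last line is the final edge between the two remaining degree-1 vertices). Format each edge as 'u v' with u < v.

Answer: 1 6
3 5
4 12
5 12
7 11
2 8
2 12
6 9
6 11
10 11
10 12

Derivation:
Initial degrees: {1:1, 2:2, 3:1, 4:1, 5:2, 6:3, 7:1, 8:1, 9:1, 10:2, 11:3, 12:4}
Step 1: smallest deg-1 vertex = 1, p_1 = 6. Add edge {1,6}. Now deg[1]=0, deg[6]=2.
Step 2: smallest deg-1 vertex = 3, p_2 = 5. Add edge {3,5}. Now deg[3]=0, deg[5]=1.
Step 3: smallest deg-1 vertex = 4, p_3 = 12. Add edge {4,12}. Now deg[4]=0, deg[12]=3.
Step 4: smallest deg-1 vertex = 5, p_4 = 12. Add edge {5,12}. Now deg[5]=0, deg[12]=2.
Step 5: smallest deg-1 vertex = 7, p_5 = 11. Add edge {7,11}. Now deg[7]=0, deg[11]=2.
Step 6: smallest deg-1 vertex = 8, p_6 = 2. Add edge {2,8}. Now deg[8]=0, deg[2]=1.
Step 7: smallest deg-1 vertex = 2, p_7 = 12. Add edge {2,12}. Now deg[2]=0, deg[12]=1.
Step 8: smallest deg-1 vertex = 9, p_8 = 6. Add edge {6,9}. Now deg[9]=0, deg[6]=1.
Step 9: smallest deg-1 vertex = 6, p_9 = 11. Add edge {6,11}. Now deg[6]=0, deg[11]=1.
Step 10: smallest deg-1 vertex = 11, p_10 = 10. Add edge {10,11}. Now deg[11]=0, deg[10]=1.
Final: two remaining deg-1 vertices are 10, 12. Add edge {10,12}.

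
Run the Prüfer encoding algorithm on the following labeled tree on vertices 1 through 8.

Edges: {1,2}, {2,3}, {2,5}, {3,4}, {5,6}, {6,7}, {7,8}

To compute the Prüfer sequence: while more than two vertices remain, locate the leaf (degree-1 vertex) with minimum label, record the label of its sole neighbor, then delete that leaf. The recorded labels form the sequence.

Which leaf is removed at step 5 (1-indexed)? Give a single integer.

Step 1: current leaves = {1,4,8}. Remove leaf 1 (neighbor: 2).
Step 2: current leaves = {4,8}. Remove leaf 4 (neighbor: 3).
Step 3: current leaves = {3,8}. Remove leaf 3 (neighbor: 2).
Step 4: current leaves = {2,8}. Remove leaf 2 (neighbor: 5).
Step 5: current leaves = {5,8}. Remove leaf 5 (neighbor: 6).

Answer: 5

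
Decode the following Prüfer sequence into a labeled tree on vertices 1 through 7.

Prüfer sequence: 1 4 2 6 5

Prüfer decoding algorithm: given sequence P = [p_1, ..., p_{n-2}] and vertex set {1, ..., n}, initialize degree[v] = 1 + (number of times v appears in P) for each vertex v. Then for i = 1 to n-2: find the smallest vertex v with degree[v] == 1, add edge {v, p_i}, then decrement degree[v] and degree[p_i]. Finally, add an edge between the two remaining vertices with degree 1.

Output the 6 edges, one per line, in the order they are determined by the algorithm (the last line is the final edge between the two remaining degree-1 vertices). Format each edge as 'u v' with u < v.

Initial degrees: {1:2, 2:2, 3:1, 4:2, 5:2, 6:2, 7:1}
Step 1: smallest deg-1 vertex = 3, p_1 = 1. Add edge {1,3}. Now deg[3]=0, deg[1]=1.
Step 2: smallest deg-1 vertex = 1, p_2 = 4. Add edge {1,4}. Now deg[1]=0, deg[4]=1.
Step 3: smallest deg-1 vertex = 4, p_3 = 2. Add edge {2,4}. Now deg[4]=0, deg[2]=1.
Step 4: smallest deg-1 vertex = 2, p_4 = 6. Add edge {2,6}. Now deg[2]=0, deg[6]=1.
Step 5: smallest deg-1 vertex = 6, p_5 = 5. Add edge {5,6}. Now deg[6]=0, deg[5]=1.
Final: two remaining deg-1 vertices are 5, 7. Add edge {5,7}.

Answer: 1 3
1 4
2 4
2 6
5 6
5 7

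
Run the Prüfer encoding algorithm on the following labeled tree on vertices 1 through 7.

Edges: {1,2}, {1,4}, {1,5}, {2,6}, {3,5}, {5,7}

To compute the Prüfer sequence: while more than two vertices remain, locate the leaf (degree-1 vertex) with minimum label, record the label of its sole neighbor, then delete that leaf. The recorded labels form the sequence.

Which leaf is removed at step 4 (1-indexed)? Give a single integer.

Step 1: current leaves = {3,4,6,7}. Remove leaf 3 (neighbor: 5).
Step 2: current leaves = {4,6,7}. Remove leaf 4 (neighbor: 1).
Step 3: current leaves = {6,7}. Remove leaf 6 (neighbor: 2).
Step 4: current leaves = {2,7}. Remove leaf 2 (neighbor: 1).

Answer: 2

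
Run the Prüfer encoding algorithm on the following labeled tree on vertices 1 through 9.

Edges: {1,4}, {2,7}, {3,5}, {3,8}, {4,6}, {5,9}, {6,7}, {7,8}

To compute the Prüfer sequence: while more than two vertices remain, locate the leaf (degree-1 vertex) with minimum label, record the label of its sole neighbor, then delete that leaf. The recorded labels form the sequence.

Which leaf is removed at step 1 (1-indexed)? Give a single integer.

Step 1: current leaves = {1,2,9}. Remove leaf 1 (neighbor: 4).

Answer: 1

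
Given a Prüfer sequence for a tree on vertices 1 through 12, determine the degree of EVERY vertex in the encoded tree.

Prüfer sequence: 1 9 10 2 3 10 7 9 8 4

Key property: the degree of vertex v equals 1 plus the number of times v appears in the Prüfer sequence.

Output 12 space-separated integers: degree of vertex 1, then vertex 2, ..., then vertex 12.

Answer: 2 2 2 2 1 1 2 2 3 3 1 1

Derivation:
p_1 = 1: count[1] becomes 1
p_2 = 9: count[9] becomes 1
p_3 = 10: count[10] becomes 1
p_4 = 2: count[2] becomes 1
p_5 = 3: count[3] becomes 1
p_6 = 10: count[10] becomes 2
p_7 = 7: count[7] becomes 1
p_8 = 9: count[9] becomes 2
p_9 = 8: count[8] becomes 1
p_10 = 4: count[4] becomes 1
Degrees (1 + count): deg[1]=1+1=2, deg[2]=1+1=2, deg[3]=1+1=2, deg[4]=1+1=2, deg[5]=1+0=1, deg[6]=1+0=1, deg[7]=1+1=2, deg[8]=1+1=2, deg[9]=1+2=3, deg[10]=1+2=3, deg[11]=1+0=1, deg[12]=1+0=1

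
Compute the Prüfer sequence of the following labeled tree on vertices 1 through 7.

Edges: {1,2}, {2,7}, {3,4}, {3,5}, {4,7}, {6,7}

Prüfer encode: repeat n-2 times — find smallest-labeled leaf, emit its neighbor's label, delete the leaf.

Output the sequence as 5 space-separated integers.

Step 1: leaves = {1,5,6}. Remove smallest leaf 1, emit neighbor 2.
Step 2: leaves = {2,5,6}. Remove smallest leaf 2, emit neighbor 7.
Step 3: leaves = {5,6}. Remove smallest leaf 5, emit neighbor 3.
Step 4: leaves = {3,6}. Remove smallest leaf 3, emit neighbor 4.
Step 5: leaves = {4,6}. Remove smallest leaf 4, emit neighbor 7.
Done: 2 vertices remain (6, 7). Sequence = [2 7 3 4 7]

Answer: 2 7 3 4 7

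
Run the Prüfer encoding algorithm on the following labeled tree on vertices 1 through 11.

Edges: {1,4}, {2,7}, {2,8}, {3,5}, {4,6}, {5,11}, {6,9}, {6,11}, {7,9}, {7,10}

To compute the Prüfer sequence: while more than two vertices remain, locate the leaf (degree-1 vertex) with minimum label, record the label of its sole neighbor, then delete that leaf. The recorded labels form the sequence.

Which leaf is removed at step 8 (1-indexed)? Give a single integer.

Step 1: current leaves = {1,3,8,10}. Remove leaf 1 (neighbor: 4).
Step 2: current leaves = {3,4,8,10}. Remove leaf 3 (neighbor: 5).
Step 3: current leaves = {4,5,8,10}. Remove leaf 4 (neighbor: 6).
Step 4: current leaves = {5,8,10}. Remove leaf 5 (neighbor: 11).
Step 5: current leaves = {8,10,11}. Remove leaf 8 (neighbor: 2).
Step 6: current leaves = {2,10,11}. Remove leaf 2 (neighbor: 7).
Step 7: current leaves = {10,11}. Remove leaf 10 (neighbor: 7).
Step 8: current leaves = {7,11}. Remove leaf 7 (neighbor: 9).

Answer: 7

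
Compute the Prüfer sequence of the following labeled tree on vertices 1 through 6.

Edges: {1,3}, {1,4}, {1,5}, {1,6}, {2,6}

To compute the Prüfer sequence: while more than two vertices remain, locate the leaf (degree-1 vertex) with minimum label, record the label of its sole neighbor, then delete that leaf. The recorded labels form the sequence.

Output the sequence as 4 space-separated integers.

Step 1: leaves = {2,3,4,5}. Remove smallest leaf 2, emit neighbor 6.
Step 2: leaves = {3,4,5,6}. Remove smallest leaf 3, emit neighbor 1.
Step 3: leaves = {4,5,6}. Remove smallest leaf 4, emit neighbor 1.
Step 4: leaves = {5,6}. Remove smallest leaf 5, emit neighbor 1.
Done: 2 vertices remain (1, 6). Sequence = [6 1 1 1]

Answer: 6 1 1 1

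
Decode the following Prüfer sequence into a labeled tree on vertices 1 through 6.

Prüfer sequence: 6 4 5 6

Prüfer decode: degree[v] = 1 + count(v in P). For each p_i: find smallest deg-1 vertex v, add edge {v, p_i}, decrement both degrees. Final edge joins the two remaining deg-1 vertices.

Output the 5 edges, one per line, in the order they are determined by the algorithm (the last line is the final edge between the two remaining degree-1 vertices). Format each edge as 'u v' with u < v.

Initial degrees: {1:1, 2:1, 3:1, 4:2, 5:2, 6:3}
Step 1: smallest deg-1 vertex = 1, p_1 = 6. Add edge {1,6}. Now deg[1]=0, deg[6]=2.
Step 2: smallest deg-1 vertex = 2, p_2 = 4. Add edge {2,4}. Now deg[2]=0, deg[4]=1.
Step 3: smallest deg-1 vertex = 3, p_3 = 5. Add edge {3,5}. Now deg[3]=0, deg[5]=1.
Step 4: smallest deg-1 vertex = 4, p_4 = 6. Add edge {4,6}. Now deg[4]=0, deg[6]=1.
Final: two remaining deg-1 vertices are 5, 6. Add edge {5,6}.

Answer: 1 6
2 4
3 5
4 6
5 6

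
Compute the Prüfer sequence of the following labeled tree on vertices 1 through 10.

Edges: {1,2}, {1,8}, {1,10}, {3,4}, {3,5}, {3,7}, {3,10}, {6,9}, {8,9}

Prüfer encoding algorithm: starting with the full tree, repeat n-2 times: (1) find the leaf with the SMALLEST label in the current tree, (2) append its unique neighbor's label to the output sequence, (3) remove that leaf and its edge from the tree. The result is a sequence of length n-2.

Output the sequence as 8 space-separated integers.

Answer: 1 3 3 9 3 10 8 1

Derivation:
Step 1: leaves = {2,4,5,6,7}. Remove smallest leaf 2, emit neighbor 1.
Step 2: leaves = {4,5,6,7}. Remove smallest leaf 4, emit neighbor 3.
Step 3: leaves = {5,6,7}. Remove smallest leaf 5, emit neighbor 3.
Step 4: leaves = {6,7}. Remove smallest leaf 6, emit neighbor 9.
Step 5: leaves = {7,9}. Remove smallest leaf 7, emit neighbor 3.
Step 6: leaves = {3,9}. Remove smallest leaf 3, emit neighbor 10.
Step 7: leaves = {9,10}. Remove smallest leaf 9, emit neighbor 8.
Step 8: leaves = {8,10}. Remove smallest leaf 8, emit neighbor 1.
Done: 2 vertices remain (1, 10). Sequence = [1 3 3 9 3 10 8 1]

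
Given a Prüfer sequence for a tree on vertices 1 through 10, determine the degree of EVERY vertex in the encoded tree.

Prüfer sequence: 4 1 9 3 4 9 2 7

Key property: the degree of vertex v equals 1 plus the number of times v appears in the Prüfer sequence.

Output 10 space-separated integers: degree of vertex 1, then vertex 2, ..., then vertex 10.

Answer: 2 2 2 3 1 1 2 1 3 1

Derivation:
p_1 = 4: count[4] becomes 1
p_2 = 1: count[1] becomes 1
p_3 = 9: count[9] becomes 1
p_4 = 3: count[3] becomes 1
p_5 = 4: count[4] becomes 2
p_6 = 9: count[9] becomes 2
p_7 = 2: count[2] becomes 1
p_8 = 7: count[7] becomes 1
Degrees (1 + count): deg[1]=1+1=2, deg[2]=1+1=2, deg[3]=1+1=2, deg[4]=1+2=3, deg[5]=1+0=1, deg[6]=1+0=1, deg[7]=1+1=2, deg[8]=1+0=1, deg[9]=1+2=3, deg[10]=1+0=1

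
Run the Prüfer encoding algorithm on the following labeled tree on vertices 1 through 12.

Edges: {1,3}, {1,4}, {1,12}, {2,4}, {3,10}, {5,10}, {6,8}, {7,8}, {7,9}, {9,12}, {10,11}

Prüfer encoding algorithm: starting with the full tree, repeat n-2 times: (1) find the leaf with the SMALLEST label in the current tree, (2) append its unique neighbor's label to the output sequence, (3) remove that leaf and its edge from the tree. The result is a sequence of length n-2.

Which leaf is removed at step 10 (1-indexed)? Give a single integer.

Step 1: current leaves = {2,5,6,11}. Remove leaf 2 (neighbor: 4).
Step 2: current leaves = {4,5,6,11}. Remove leaf 4 (neighbor: 1).
Step 3: current leaves = {5,6,11}. Remove leaf 5 (neighbor: 10).
Step 4: current leaves = {6,11}. Remove leaf 6 (neighbor: 8).
Step 5: current leaves = {8,11}. Remove leaf 8 (neighbor: 7).
Step 6: current leaves = {7,11}. Remove leaf 7 (neighbor: 9).
Step 7: current leaves = {9,11}. Remove leaf 9 (neighbor: 12).
Step 8: current leaves = {11,12}. Remove leaf 11 (neighbor: 10).
Step 9: current leaves = {10,12}. Remove leaf 10 (neighbor: 3).
Step 10: current leaves = {3,12}. Remove leaf 3 (neighbor: 1).

Answer: 3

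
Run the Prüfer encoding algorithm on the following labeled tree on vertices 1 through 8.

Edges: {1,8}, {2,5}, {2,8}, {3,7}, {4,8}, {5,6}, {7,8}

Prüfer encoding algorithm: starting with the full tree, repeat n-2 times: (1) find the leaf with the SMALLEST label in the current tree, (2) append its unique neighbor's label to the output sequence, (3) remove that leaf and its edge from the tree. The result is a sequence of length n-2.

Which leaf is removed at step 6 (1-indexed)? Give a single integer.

Step 1: current leaves = {1,3,4,6}. Remove leaf 1 (neighbor: 8).
Step 2: current leaves = {3,4,6}. Remove leaf 3 (neighbor: 7).
Step 3: current leaves = {4,6,7}. Remove leaf 4 (neighbor: 8).
Step 4: current leaves = {6,7}. Remove leaf 6 (neighbor: 5).
Step 5: current leaves = {5,7}. Remove leaf 5 (neighbor: 2).
Step 6: current leaves = {2,7}. Remove leaf 2 (neighbor: 8).

Answer: 2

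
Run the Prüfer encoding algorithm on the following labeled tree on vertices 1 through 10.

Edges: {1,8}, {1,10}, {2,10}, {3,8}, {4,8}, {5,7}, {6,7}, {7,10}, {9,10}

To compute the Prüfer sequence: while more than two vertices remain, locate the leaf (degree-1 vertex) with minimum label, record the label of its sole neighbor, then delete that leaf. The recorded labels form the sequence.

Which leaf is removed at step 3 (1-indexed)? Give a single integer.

Step 1: current leaves = {2,3,4,5,6,9}. Remove leaf 2 (neighbor: 10).
Step 2: current leaves = {3,4,5,6,9}. Remove leaf 3 (neighbor: 8).
Step 3: current leaves = {4,5,6,9}. Remove leaf 4 (neighbor: 8).

Answer: 4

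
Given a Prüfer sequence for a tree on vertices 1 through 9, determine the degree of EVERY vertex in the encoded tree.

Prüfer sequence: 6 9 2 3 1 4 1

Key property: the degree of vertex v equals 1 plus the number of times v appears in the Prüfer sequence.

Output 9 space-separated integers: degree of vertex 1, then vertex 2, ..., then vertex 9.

Answer: 3 2 2 2 1 2 1 1 2

Derivation:
p_1 = 6: count[6] becomes 1
p_2 = 9: count[9] becomes 1
p_3 = 2: count[2] becomes 1
p_4 = 3: count[3] becomes 1
p_5 = 1: count[1] becomes 1
p_6 = 4: count[4] becomes 1
p_7 = 1: count[1] becomes 2
Degrees (1 + count): deg[1]=1+2=3, deg[2]=1+1=2, deg[3]=1+1=2, deg[4]=1+1=2, deg[5]=1+0=1, deg[6]=1+1=2, deg[7]=1+0=1, deg[8]=1+0=1, deg[9]=1+1=2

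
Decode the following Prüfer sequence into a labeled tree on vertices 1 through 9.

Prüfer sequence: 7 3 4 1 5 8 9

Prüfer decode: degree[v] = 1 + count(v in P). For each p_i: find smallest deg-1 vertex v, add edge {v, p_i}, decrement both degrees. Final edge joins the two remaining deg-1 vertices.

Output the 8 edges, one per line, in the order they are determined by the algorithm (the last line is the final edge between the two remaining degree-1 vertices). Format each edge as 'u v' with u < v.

Answer: 2 7
3 6
3 4
1 4
1 5
5 8
7 9
8 9

Derivation:
Initial degrees: {1:2, 2:1, 3:2, 4:2, 5:2, 6:1, 7:2, 8:2, 9:2}
Step 1: smallest deg-1 vertex = 2, p_1 = 7. Add edge {2,7}. Now deg[2]=0, deg[7]=1.
Step 2: smallest deg-1 vertex = 6, p_2 = 3. Add edge {3,6}. Now deg[6]=0, deg[3]=1.
Step 3: smallest deg-1 vertex = 3, p_3 = 4. Add edge {3,4}. Now deg[3]=0, deg[4]=1.
Step 4: smallest deg-1 vertex = 4, p_4 = 1. Add edge {1,4}. Now deg[4]=0, deg[1]=1.
Step 5: smallest deg-1 vertex = 1, p_5 = 5. Add edge {1,5}. Now deg[1]=0, deg[5]=1.
Step 6: smallest deg-1 vertex = 5, p_6 = 8. Add edge {5,8}. Now deg[5]=0, deg[8]=1.
Step 7: smallest deg-1 vertex = 7, p_7 = 9. Add edge {7,9}. Now deg[7]=0, deg[9]=1.
Final: two remaining deg-1 vertices are 8, 9. Add edge {8,9}.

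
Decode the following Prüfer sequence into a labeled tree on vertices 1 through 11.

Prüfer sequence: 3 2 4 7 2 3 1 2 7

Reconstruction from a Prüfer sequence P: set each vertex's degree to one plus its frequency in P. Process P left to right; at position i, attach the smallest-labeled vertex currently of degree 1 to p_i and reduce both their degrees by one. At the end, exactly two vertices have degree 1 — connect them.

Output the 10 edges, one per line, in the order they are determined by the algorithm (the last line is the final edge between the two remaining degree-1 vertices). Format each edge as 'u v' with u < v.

Initial degrees: {1:2, 2:4, 3:3, 4:2, 5:1, 6:1, 7:3, 8:1, 9:1, 10:1, 11:1}
Step 1: smallest deg-1 vertex = 5, p_1 = 3. Add edge {3,5}. Now deg[5]=0, deg[3]=2.
Step 2: smallest deg-1 vertex = 6, p_2 = 2. Add edge {2,6}. Now deg[6]=0, deg[2]=3.
Step 3: smallest deg-1 vertex = 8, p_3 = 4. Add edge {4,8}. Now deg[8]=0, deg[4]=1.
Step 4: smallest deg-1 vertex = 4, p_4 = 7. Add edge {4,7}. Now deg[4]=0, deg[7]=2.
Step 5: smallest deg-1 vertex = 9, p_5 = 2. Add edge {2,9}. Now deg[9]=0, deg[2]=2.
Step 6: smallest deg-1 vertex = 10, p_6 = 3. Add edge {3,10}. Now deg[10]=0, deg[3]=1.
Step 7: smallest deg-1 vertex = 3, p_7 = 1. Add edge {1,3}. Now deg[3]=0, deg[1]=1.
Step 8: smallest deg-1 vertex = 1, p_8 = 2. Add edge {1,2}. Now deg[1]=0, deg[2]=1.
Step 9: smallest deg-1 vertex = 2, p_9 = 7. Add edge {2,7}. Now deg[2]=0, deg[7]=1.
Final: two remaining deg-1 vertices are 7, 11. Add edge {7,11}.

Answer: 3 5
2 6
4 8
4 7
2 9
3 10
1 3
1 2
2 7
7 11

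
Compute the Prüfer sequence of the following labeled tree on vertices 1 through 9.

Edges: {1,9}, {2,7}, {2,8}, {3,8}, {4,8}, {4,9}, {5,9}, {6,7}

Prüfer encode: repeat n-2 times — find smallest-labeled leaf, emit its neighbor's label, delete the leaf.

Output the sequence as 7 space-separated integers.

Answer: 9 8 9 7 2 8 4

Derivation:
Step 1: leaves = {1,3,5,6}. Remove smallest leaf 1, emit neighbor 9.
Step 2: leaves = {3,5,6}. Remove smallest leaf 3, emit neighbor 8.
Step 3: leaves = {5,6}. Remove smallest leaf 5, emit neighbor 9.
Step 4: leaves = {6,9}. Remove smallest leaf 6, emit neighbor 7.
Step 5: leaves = {7,9}. Remove smallest leaf 7, emit neighbor 2.
Step 6: leaves = {2,9}. Remove smallest leaf 2, emit neighbor 8.
Step 7: leaves = {8,9}. Remove smallest leaf 8, emit neighbor 4.
Done: 2 vertices remain (4, 9). Sequence = [9 8 9 7 2 8 4]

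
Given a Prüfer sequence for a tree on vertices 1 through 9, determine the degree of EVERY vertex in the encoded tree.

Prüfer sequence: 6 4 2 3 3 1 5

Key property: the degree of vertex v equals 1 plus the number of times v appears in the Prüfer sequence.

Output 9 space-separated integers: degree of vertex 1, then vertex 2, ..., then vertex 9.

Answer: 2 2 3 2 2 2 1 1 1

Derivation:
p_1 = 6: count[6] becomes 1
p_2 = 4: count[4] becomes 1
p_3 = 2: count[2] becomes 1
p_4 = 3: count[3] becomes 1
p_5 = 3: count[3] becomes 2
p_6 = 1: count[1] becomes 1
p_7 = 5: count[5] becomes 1
Degrees (1 + count): deg[1]=1+1=2, deg[2]=1+1=2, deg[3]=1+2=3, deg[4]=1+1=2, deg[5]=1+1=2, deg[6]=1+1=2, deg[7]=1+0=1, deg[8]=1+0=1, deg[9]=1+0=1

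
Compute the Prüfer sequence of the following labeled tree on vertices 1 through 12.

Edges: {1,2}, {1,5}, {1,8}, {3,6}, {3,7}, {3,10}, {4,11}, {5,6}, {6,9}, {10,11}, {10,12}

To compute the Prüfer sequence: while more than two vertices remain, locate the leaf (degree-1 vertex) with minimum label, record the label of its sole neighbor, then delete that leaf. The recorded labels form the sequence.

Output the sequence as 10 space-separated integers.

Answer: 1 11 3 1 5 6 6 3 10 10

Derivation:
Step 1: leaves = {2,4,7,8,9,12}. Remove smallest leaf 2, emit neighbor 1.
Step 2: leaves = {4,7,8,9,12}. Remove smallest leaf 4, emit neighbor 11.
Step 3: leaves = {7,8,9,11,12}. Remove smallest leaf 7, emit neighbor 3.
Step 4: leaves = {8,9,11,12}. Remove smallest leaf 8, emit neighbor 1.
Step 5: leaves = {1,9,11,12}. Remove smallest leaf 1, emit neighbor 5.
Step 6: leaves = {5,9,11,12}. Remove smallest leaf 5, emit neighbor 6.
Step 7: leaves = {9,11,12}. Remove smallest leaf 9, emit neighbor 6.
Step 8: leaves = {6,11,12}. Remove smallest leaf 6, emit neighbor 3.
Step 9: leaves = {3,11,12}. Remove smallest leaf 3, emit neighbor 10.
Step 10: leaves = {11,12}. Remove smallest leaf 11, emit neighbor 10.
Done: 2 vertices remain (10, 12). Sequence = [1 11 3 1 5 6 6 3 10 10]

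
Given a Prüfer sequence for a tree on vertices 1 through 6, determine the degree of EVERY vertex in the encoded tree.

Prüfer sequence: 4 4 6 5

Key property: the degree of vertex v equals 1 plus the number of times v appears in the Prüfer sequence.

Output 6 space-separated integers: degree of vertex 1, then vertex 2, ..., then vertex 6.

p_1 = 4: count[4] becomes 1
p_2 = 4: count[4] becomes 2
p_3 = 6: count[6] becomes 1
p_4 = 5: count[5] becomes 1
Degrees (1 + count): deg[1]=1+0=1, deg[2]=1+0=1, deg[3]=1+0=1, deg[4]=1+2=3, deg[5]=1+1=2, deg[6]=1+1=2

Answer: 1 1 1 3 2 2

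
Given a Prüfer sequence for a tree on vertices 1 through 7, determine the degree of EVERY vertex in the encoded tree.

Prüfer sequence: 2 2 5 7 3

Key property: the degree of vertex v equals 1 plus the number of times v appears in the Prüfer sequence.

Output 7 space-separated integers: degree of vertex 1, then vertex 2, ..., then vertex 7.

p_1 = 2: count[2] becomes 1
p_2 = 2: count[2] becomes 2
p_3 = 5: count[5] becomes 1
p_4 = 7: count[7] becomes 1
p_5 = 3: count[3] becomes 1
Degrees (1 + count): deg[1]=1+0=1, deg[2]=1+2=3, deg[3]=1+1=2, deg[4]=1+0=1, deg[5]=1+1=2, deg[6]=1+0=1, deg[7]=1+1=2

Answer: 1 3 2 1 2 1 2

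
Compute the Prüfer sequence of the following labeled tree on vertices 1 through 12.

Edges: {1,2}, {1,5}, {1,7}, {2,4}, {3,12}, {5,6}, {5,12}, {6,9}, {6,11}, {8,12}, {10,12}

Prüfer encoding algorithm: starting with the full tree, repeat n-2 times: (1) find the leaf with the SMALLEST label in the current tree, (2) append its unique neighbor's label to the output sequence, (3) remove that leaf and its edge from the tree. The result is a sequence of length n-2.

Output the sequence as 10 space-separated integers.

Answer: 12 2 1 1 5 12 6 12 6 5

Derivation:
Step 1: leaves = {3,4,7,8,9,10,11}. Remove smallest leaf 3, emit neighbor 12.
Step 2: leaves = {4,7,8,9,10,11}. Remove smallest leaf 4, emit neighbor 2.
Step 3: leaves = {2,7,8,9,10,11}. Remove smallest leaf 2, emit neighbor 1.
Step 4: leaves = {7,8,9,10,11}. Remove smallest leaf 7, emit neighbor 1.
Step 5: leaves = {1,8,9,10,11}. Remove smallest leaf 1, emit neighbor 5.
Step 6: leaves = {8,9,10,11}. Remove smallest leaf 8, emit neighbor 12.
Step 7: leaves = {9,10,11}. Remove smallest leaf 9, emit neighbor 6.
Step 8: leaves = {10,11}. Remove smallest leaf 10, emit neighbor 12.
Step 9: leaves = {11,12}. Remove smallest leaf 11, emit neighbor 6.
Step 10: leaves = {6,12}. Remove smallest leaf 6, emit neighbor 5.
Done: 2 vertices remain (5, 12). Sequence = [12 2 1 1 5 12 6 12 6 5]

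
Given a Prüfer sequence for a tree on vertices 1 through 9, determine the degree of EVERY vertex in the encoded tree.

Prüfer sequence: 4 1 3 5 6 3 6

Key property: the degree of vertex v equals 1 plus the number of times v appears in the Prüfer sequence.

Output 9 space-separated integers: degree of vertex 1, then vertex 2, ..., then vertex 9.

p_1 = 4: count[4] becomes 1
p_2 = 1: count[1] becomes 1
p_3 = 3: count[3] becomes 1
p_4 = 5: count[5] becomes 1
p_5 = 6: count[6] becomes 1
p_6 = 3: count[3] becomes 2
p_7 = 6: count[6] becomes 2
Degrees (1 + count): deg[1]=1+1=2, deg[2]=1+0=1, deg[3]=1+2=3, deg[4]=1+1=2, deg[5]=1+1=2, deg[6]=1+2=3, deg[7]=1+0=1, deg[8]=1+0=1, deg[9]=1+0=1

Answer: 2 1 3 2 2 3 1 1 1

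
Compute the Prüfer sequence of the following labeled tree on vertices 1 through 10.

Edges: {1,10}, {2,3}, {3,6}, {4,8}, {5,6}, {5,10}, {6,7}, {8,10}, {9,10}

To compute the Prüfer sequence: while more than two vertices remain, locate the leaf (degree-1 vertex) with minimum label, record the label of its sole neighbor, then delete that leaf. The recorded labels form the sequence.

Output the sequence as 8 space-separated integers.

Answer: 10 3 6 8 6 5 10 10

Derivation:
Step 1: leaves = {1,2,4,7,9}. Remove smallest leaf 1, emit neighbor 10.
Step 2: leaves = {2,4,7,9}. Remove smallest leaf 2, emit neighbor 3.
Step 3: leaves = {3,4,7,9}. Remove smallest leaf 3, emit neighbor 6.
Step 4: leaves = {4,7,9}. Remove smallest leaf 4, emit neighbor 8.
Step 5: leaves = {7,8,9}. Remove smallest leaf 7, emit neighbor 6.
Step 6: leaves = {6,8,9}. Remove smallest leaf 6, emit neighbor 5.
Step 7: leaves = {5,8,9}. Remove smallest leaf 5, emit neighbor 10.
Step 8: leaves = {8,9}. Remove smallest leaf 8, emit neighbor 10.
Done: 2 vertices remain (9, 10). Sequence = [10 3 6 8 6 5 10 10]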